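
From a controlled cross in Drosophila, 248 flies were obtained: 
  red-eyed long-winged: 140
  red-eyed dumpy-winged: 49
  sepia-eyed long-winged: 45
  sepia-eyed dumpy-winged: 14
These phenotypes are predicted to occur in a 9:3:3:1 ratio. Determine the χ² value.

The 9:3:3:1 ratio has 16 parts, so with N = 248 the expected counts are:
  red-eyed long-winged: 248 × 9/16 = 139.5
  red-eyed dumpy-winged: 248 × 3/16 = 46.5
  sepia-eyed long-winged: 248 × 3/16 = 46.5
  sepia-eyed dumpy-winged: 248 × 1/16 = 15.5
χ² = Σ (O − E)² / E
  red-eyed long-winged: (140 − 139.5)² / 139.5 = 0.0018
  red-eyed dumpy-winged: (49 − 46.5)² / 46.5 = 0.1344
  sepia-eyed long-winged: (45 − 46.5)² / 46.5 = 0.0484
  sepia-eyed dumpy-winged: (14 − 15.5)² / 15.5 = 0.1452
χ² = 0.0018 + 0.1344 + 0.0484 + 0.1452 = 0.3298 ≈ 0.330

0.330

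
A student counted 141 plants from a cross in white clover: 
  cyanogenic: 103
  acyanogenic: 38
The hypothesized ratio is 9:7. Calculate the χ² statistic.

16.170

The 9:7 ratio has 16 parts, so with N = 141 the expected counts are:
  cyanogenic: 141 × 9/16 = 79.3125
  acyanogenic: 141 × 7/16 = 61.6875
χ² = Σ (O − E)² / E
  cyanogenic: (103 − 79.3125)² / 79.3125 = 7.0745
  acyanogenic: (38 − 61.6875)² / 61.6875 = 9.0958
χ² = 7.0745 + 9.0958 = 16.1703 ≈ 16.170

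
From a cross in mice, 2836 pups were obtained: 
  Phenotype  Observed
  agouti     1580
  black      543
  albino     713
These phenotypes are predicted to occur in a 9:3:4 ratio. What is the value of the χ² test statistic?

Under the 9:3:4 hypothesis (Σ ratio = 16, N = 2836):
  agouti: 2836 × 9/16 = 1595.25
  black: 2836 × 3/16 = 531.75
  albino: 2836 × 4/16 = 709
χ² = Σ (O − E)² / E
  agouti: (1580 − 1595.25)² / 1595.25 = 0.1458
  black: (543 − 531.75)² / 531.75 = 0.2380
  albino: (713 − 709)² / 709 = 0.0226
χ² = 0.1458 + 0.2380 + 0.0226 = 0.4064 ≈ 0.406

0.406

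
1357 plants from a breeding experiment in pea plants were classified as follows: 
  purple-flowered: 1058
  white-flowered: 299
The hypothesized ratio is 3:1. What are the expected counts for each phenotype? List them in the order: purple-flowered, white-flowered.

The 3:1 ratio has 4 parts, so with N = 1357 the expected counts are:
  purple-flowered: 1357 × 3/4 = 1017.75
  white-flowered: 1357 × 1/4 = 339.25

1017.75, 339.25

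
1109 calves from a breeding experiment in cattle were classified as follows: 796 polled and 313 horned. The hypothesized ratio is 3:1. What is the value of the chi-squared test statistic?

Expected counts for N = 1109 under a 3:1 ratio (total parts = 4):
  polled: 1109 × 3/4 = 831.75
  horned: 1109 × 1/4 = 277.25
χ² = Σ (O − E)² / E
  polled: (796 − 831.75)² / 831.75 = 1.5366
  horned: (313 − 277.25)² / 277.25 = 4.6098
χ² = 1.5366 + 4.6098 = 6.1464 ≈ 6.146

6.146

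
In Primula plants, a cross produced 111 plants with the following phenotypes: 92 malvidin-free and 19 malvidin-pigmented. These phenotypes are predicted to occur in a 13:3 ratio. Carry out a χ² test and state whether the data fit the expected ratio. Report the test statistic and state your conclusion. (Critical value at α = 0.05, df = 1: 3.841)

0.194; consistent

Expected counts for N = 111 under a 13:3 ratio (total parts = 16):
  malvidin-free: 111 × 13/16 = 90.1875
  malvidin-pigmented: 111 × 3/16 = 20.8125
χ² = Σ (O − E)² / E
  malvidin-free: (92 − 90.1875)² / 90.1875 = 0.0364
  malvidin-pigmented: (19 − 20.8125)² / 20.8125 = 0.1578
χ² = 0.0364 + 0.1578 = 0.1942 ≈ 0.194
Degrees of freedom = 2 − 1 = 1; critical value at α = 0.05 is 3.841.
Since 0.194 < 3.841, we fail to reject the null hypothesis — the data are consistent with the 13:3 ratio.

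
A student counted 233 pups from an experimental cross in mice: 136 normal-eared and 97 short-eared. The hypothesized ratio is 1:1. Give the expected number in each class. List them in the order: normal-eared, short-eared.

116.5, 116.5

The 1:1 ratio has 2 parts, so with N = 233 the expected counts are:
  normal-eared: 233 × 1/2 = 116.5
  short-eared: 233 × 1/2 = 116.5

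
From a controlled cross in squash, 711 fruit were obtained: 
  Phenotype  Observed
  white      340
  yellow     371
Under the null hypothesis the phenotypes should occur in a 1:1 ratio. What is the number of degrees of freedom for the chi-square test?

1

A goodness-of-fit test with 2 phenotype classes has df = 2 − 1 = 1.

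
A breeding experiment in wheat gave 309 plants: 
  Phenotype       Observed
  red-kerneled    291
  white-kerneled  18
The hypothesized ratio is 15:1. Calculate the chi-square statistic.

0.095

Under the 15:1 hypothesis (Σ ratio = 16, N = 309):
  red-kerneled: 309 × 15/16 = 289.6875
  white-kerneled: 309 × 1/16 = 19.3125
χ² = Σ (O − E)² / E
  red-kerneled: (291 − 289.6875)² / 289.6875 = 0.0059
  white-kerneled: (18 − 19.3125)² / 19.3125 = 0.0892
χ² = 0.0059 + 0.0892 = 0.0951 ≈ 0.095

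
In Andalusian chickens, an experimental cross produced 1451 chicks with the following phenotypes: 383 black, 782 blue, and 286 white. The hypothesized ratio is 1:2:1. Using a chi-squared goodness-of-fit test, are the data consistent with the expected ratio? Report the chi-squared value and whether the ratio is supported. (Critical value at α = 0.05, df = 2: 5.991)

21.769; not consistent

Under the 1:2:1 hypothesis (Σ ratio = 4, N = 1451):
  black: 1451 × 1/4 = 362.75
  blue: 1451 × 2/4 = 725.5
  white: 1451 × 1/4 = 362.75
χ² = Σ (O − E)² / E
  black: (383 − 362.75)² / 362.75 = 1.1304
  blue: (782 − 725.5)² / 725.5 = 4.4001
  white: (286 − 362.75)² / 362.75 = 16.2386
χ² = 1.1304 + 4.4001 + 16.2386 = 21.7691 ≈ 21.769
Degrees of freedom = 3 − 1 = 2; critical value at α = 0.05 is 5.991.
Since 21.769 > 5.991, we reject the null hypothesis — the data do not fit the 1:2:1 ratio.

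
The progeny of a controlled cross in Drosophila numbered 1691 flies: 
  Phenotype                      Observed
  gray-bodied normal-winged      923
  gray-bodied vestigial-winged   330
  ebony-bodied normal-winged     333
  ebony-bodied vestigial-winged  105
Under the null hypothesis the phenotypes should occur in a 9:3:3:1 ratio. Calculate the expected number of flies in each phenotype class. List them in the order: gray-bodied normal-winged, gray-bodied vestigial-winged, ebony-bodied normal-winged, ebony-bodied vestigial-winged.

951.1875, 317.0625, 317.0625, 105.6875

Expected counts for N = 1691 under a 9:3:3:1 ratio (total parts = 16):
  gray-bodied normal-winged: 1691 × 9/16 = 951.1875
  gray-bodied vestigial-winged: 1691 × 3/16 = 317.0625
  ebony-bodied normal-winged: 1691 × 3/16 = 317.0625
  ebony-bodied vestigial-winged: 1691 × 1/16 = 105.6875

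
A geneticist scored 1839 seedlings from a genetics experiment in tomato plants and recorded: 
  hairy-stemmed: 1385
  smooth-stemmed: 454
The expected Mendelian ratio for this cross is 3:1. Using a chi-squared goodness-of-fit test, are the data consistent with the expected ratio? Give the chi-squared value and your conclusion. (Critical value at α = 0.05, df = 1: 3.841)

The 3:1 ratio has 4 parts, so with N = 1839 the expected counts are:
  hairy-stemmed: 1839 × 3/4 = 1379.25
  smooth-stemmed: 1839 × 1/4 = 459.75
χ² = Σ (O − E)² / E
  hairy-stemmed: (1385 − 1379.25)² / 1379.25 = 0.0240
  smooth-stemmed: (454 − 459.75)² / 459.75 = 0.0719
χ² = 0.0240 + 0.0719 = 0.0959 ≈ 0.096
Degrees of freedom = 2 − 1 = 1; critical value at α = 0.05 is 3.841.
Since 0.096 < 3.841, we fail to reject the null hypothesis — the data are consistent with the 3:1 ratio.

0.096; consistent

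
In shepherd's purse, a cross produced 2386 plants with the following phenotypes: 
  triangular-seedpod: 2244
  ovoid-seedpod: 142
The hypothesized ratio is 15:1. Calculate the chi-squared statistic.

Under the 15:1 hypothesis (Σ ratio = 16, N = 2386):
  triangular-seedpod: 2386 × 15/16 = 2236.875
  ovoid-seedpod: 2386 × 1/16 = 149.125
χ² = Σ (O − E)² / E
  triangular-seedpod: (2244 − 2236.875)² / 2236.875 = 0.0227
  ovoid-seedpod: (142 − 149.125)² / 149.125 = 0.3404
χ² = 0.0227 + 0.3404 = 0.3631 ≈ 0.363

0.363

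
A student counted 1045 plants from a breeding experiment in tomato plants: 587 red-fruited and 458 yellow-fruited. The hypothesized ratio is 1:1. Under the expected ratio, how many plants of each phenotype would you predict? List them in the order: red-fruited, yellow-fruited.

Expected counts for N = 1045 under a 1:1 ratio (total parts = 2):
  red-fruited: 1045 × 1/2 = 522.5
  yellow-fruited: 1045 × 1/2 = 522.5

522.5, 522.5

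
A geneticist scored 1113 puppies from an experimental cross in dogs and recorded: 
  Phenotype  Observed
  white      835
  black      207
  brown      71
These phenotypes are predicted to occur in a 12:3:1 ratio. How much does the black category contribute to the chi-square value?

0.014

Total ratio parts = 16. Expected numbers out of 1113:
  white: 1113 × 12/16 = 834.75
  black: 1113 × 3/16 = 208.6875
  brown: 1113 × 1/16 = 69.5625
Contribution of black: (207 − 208.6875)² / 208.6875 = 0.0136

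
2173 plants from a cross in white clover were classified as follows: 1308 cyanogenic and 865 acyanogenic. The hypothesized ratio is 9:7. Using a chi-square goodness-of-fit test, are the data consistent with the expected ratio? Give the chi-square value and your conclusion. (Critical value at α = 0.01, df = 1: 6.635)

13.730; not consistent

The 9:7 ratio has 16 parts, so with N = 2173 the expected counts are:
  cyanogenic: 2173 × 9/16 = 1222.3125
  acyanogenic: 2173 × 7/16 = 950.6875
χ² = Σ (O − E)² / E
  cyanogenic: (1308 − 1222.3125)² / 1222.3125 = 6.0069
  acyanogenic: (865 − 950.6875)² / 950.6875 = 7.7232
χ² = 6.0069 + 7.7232 = 13.7301 ≈ 13.730
Degrees of freedom = 2 − 1 = 1; critical value at α = 0.01 is 6.635.
Since 13.730 > 6.635, we reject the null hypothesis — the data do not fit the 9:7 ratio.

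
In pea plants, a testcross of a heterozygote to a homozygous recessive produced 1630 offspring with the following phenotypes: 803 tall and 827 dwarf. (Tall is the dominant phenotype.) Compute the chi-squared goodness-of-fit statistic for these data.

0.353

A testcross of a heterozygote (Aa × aa) gives a 1:1 phenotypic ratio.
Expected counts for N = 1630 under a 1:1 ratio (total parts = 2):
  tall: 1630 × 1/2 = 815
  dwarf: 1630 × 1/2 = 815
χ² = Σ (O − E)² / E
  tall: (803 − 815)² / 815 = 0.1767
  dwarf: (827 − 815)² / 815 = 0.1767
χ² = 0.1767 + 0.1767 = 0.3534 ≈ 0.353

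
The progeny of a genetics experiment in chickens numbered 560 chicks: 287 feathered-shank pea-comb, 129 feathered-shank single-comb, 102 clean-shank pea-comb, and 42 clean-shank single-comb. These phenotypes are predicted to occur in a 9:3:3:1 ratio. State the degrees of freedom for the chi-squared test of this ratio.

A goodness-of-fit test with 4 phenotype classes has df = 4 − 1 = 3.

3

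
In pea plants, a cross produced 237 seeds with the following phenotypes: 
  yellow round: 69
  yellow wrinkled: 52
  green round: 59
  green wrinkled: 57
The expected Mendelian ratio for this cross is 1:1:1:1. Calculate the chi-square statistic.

The 1:1:1:1 ratio has 4 parts, so with N = 237 the expected counts are:
  yellow round: 237 × 1/4 = 59.25
  yellow wrinkled: 237 × 1/4 = 59.25
  green round: 237 × 1/4 = 59.25
  green wrinkled: 237 × 1/4 = 59.25
χ² = Σ (O − E)² / E
  yellow round: (69 − 59.25)² / 59.25 = 1.6044
  yellow wrinkled: (52 − 59.25)² / 59.25 = 0.8871
  green round: (59 − 59.25)² / 59.25 = 0.0011
  green wrinkled: (57 − 59.25)² / 59.25 = 0.0854
χ² = 1.6044 + 0.8871 + 0.0011 + 0.0854 = 2.578

2.578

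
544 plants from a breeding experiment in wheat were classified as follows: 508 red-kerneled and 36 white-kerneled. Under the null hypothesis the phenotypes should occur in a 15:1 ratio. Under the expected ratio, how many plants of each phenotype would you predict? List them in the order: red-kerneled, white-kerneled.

Under the 15:1 hypothesis (Σ ratio = 16, N = 544):
  red-kerneled: 544 × 15/16 = 510
  white-kerneled: 544 × 1/16 = 34

510, 34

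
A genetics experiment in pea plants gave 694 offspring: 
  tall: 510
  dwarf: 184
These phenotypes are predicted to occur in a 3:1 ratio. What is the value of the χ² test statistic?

Under the 3:1 hypothesis (Σ ratio = 4, N = 694):
  tall: 694 × 3/4 = 520.5
  dwarf: 694 × 1/4 = 173.5
χ² = Σ (O − E)² / E
  tall: (510 − 520.5)² / 520.5 = 0.2118
  dwarf: (184 − 173.5)² / 173.5 = 0.6354
χ² = 0.2118 + 0.6354 = 0.8472 ≈ 0.847

0.847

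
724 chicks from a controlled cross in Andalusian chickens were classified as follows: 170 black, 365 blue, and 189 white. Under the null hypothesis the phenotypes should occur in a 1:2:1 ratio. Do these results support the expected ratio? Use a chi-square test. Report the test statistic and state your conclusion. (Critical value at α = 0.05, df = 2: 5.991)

Under the 1:2:1 hypothesis (Σ ratio = 4, N = 724):
  black: 724 × 1/4 = 181
  blue: 724 × 2/4 = 362
  white: 724 × 1/4 = 181
χ² = Σ (O − E)² / E
  black: (170 − 181)² / 181 = 0.6685
  blue: (365 − 362)² / 362 = 0.0249
  white: (189 − 181)² / 181 = 0.3536
χ² = 0.6685 + 0.0249 + 0.3536 = 1.047
Degrees of freedom = 3 − 1 = 2; critical value at α = 0.05 is 5.991.
Since 1.047 < 5.991, we fail to reject the null hypothesis — the data are consistent with the 1:2:1 ratio.

1.047; consistent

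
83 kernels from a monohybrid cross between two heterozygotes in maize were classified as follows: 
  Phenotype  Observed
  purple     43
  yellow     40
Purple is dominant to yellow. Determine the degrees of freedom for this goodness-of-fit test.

1

For a monohybrid cross between heterozygotes with complete dominance, the expected phenotypic ratio is 3:1.
A goodness-of-fit test with 2 phenotype classes has df = 2 − 1 = 1.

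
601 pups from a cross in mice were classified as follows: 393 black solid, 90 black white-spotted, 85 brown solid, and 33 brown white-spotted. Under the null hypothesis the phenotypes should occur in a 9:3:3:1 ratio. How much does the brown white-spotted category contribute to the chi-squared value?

Total ratio parts = 16. Expected numbers out of 601:
  black solid: 601 × 9/16 = 338.0625
  black white-spotted: 601 × 3/16 = 112.6875
  brown solid: 601 × 3/16 = 112.6875
  brown white-spotted: 601 × 1/16 = 37.5625
Contribution of brown white-spotted: (33 − 37.5625)² / 37.5625 = 0.5542

0.554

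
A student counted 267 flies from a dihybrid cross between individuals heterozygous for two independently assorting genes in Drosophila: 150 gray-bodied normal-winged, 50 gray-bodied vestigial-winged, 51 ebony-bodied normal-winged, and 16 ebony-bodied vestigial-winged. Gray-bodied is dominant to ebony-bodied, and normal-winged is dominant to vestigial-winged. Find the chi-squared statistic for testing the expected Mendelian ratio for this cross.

A dihybrid F₂ with independent assortment and complete dominance at both loci gives a 9:3:3:1 phenotypic ratio.
Expected counts for N = 267 under a 9:3:3:1 ratio (total parts = 16):
  gray-bodied normal-winged: 267 × 9/16 = 150.1875
  gray-bodied vestigial-winged: 267 × 3/16 = 50.0625
  ebony-bodied normal-winged: 267 × 3/16 = 50.0625
  ebony-bodied vestigial-winged: 267 × 1/16 = 16.6875
χ² = Σ (O − E)² / E
  gray-bodied normal-winged: (150 − 150.1875)² / 150.1875 = 0.0002
  gray-bodied vestigial-winged: (50 − 50.0625)² / 50.0625 = 0.0001
  ebony-bodied normal-winged: (51 − 50.0625)² / 50.0625 = 0.0176
  ebony-bodied vestigial-winged: (16 − 16.6875)² / 16.6875 = 0.0283
χ² = 0.0002 + 0.0001 + 0.0176 + 0.0283 = 0.0462 ≈ 0.046

0.046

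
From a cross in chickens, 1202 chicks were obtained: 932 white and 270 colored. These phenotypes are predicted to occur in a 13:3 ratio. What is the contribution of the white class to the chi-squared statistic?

Expected counts for N = 1202 under a 13:3 ratio (total parts = 16):
  white: 1202 × 13/16 = 976.625
  colored: 1202 × 3/16 = 225.375
Contribution of white: (932 − 976.625)² / 976.625 = 2.0391

2.039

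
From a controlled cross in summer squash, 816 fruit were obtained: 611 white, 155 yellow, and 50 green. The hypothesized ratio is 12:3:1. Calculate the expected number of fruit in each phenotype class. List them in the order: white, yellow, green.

Total ratio parts = 16. Expected numbers out of 816:
  white: 816 × 12/16 = 612
  yellow: 816 × 3/16 = 153
  green: 816 × 1/16 = 51

612, 153, 51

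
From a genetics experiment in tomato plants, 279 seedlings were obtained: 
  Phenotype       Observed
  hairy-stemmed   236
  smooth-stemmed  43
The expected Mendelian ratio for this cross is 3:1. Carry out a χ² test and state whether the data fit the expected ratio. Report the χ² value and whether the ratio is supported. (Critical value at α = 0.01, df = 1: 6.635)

13.679; not consistent

Expected counts for N = 279 under a 3:1 ratio (total parts = 4):
  hairy-stemmed: 279 × 3/4 = 209.25
  smooth-stemmed: 279 × 1/4 = 69.75
χ² = Σ (O − E)² / E
  hairy-stemmed: (236 − 209.25)² / 209.25 = 3.4197
  smooth-stemmed: (43 − 69.75)² / 69.75 = 10.2590
χ² = 3.4197 + 10.2590 = 13.6787 ≈ 13.679
Degrees of freedom = 2 − 1 = 1; critical value at α = 0.01 is 6.635.
Since 13.679 > 6.635, we reject the null hypothesis — the data do not fit the 3:1 ratio.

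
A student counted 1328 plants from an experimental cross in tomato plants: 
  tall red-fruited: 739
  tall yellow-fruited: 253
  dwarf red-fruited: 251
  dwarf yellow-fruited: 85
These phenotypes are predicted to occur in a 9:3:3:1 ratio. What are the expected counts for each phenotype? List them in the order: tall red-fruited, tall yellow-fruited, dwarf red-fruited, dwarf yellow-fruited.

Expected counts for N = 1328 under a 9:3:3:1 ratio (total parts = 16):
  tall red-fruited: 1328 × 9/16 = 747
  tall yellow-fruited: 1328 × 3/16 = 249
  dwarf red-fruited: 1328 × 3/16 = 249
  dwarf yellow-fruited: 1328 × 1/16 = 83

747, 249, 249, 83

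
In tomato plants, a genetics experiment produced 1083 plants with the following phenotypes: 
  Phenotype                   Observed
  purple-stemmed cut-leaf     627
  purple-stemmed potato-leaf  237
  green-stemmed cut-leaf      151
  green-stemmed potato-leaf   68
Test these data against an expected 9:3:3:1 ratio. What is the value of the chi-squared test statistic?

Under the 9:3:3:1 hypothesis (Σ ratio = 16, N = 1083):
  purple-stemmed cut-leaf: 1083 × 9/16 = 609.1875
  purple-stemmed potato-leaf: 1083 × 3/16 = 203.0625
  green-stemmed cut-leaf: 1083 × 3/16 = 203.0625
  green-stemmed potato-leaf: 1083 × 1/16 = 67.6875
χ² = Σ (O − E)² / E
  purple-stemmed cut-leaf: (627 − 609.1875)² / 609.1875 = 0.5208
  purple-stemmed potato-leaf: (237 − 203.0625)² / 203.0625 = 5.6719
  green-stemmed cut-leaf: (151 − 203.0625)² / 203.0625 = 13.3481
  green-stemmed potato-leaf: (68 − 67.6875)² / 67.6875 = 0.0014
χ² = 0.5208 + 5.6719 + 13.3481 + 0.0014 = 19.5422 ≈ 19.542

19.542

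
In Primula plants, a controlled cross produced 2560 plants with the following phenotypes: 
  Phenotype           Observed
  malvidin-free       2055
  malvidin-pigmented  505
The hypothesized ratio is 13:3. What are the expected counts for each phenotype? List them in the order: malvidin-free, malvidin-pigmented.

2080, 480

Total ratio parts = 16. Expected numbers out of 2560:
  malvidin-free: 2560 × 13/16 = 2080
  malvidin-pigmented: 2560 × 3/16 = 480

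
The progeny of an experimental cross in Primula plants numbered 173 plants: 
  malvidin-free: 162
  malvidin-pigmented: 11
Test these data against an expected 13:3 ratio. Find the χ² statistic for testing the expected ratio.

17.437

Expected counts for N = 173 under a 13:3 ratio (total parts = 16):
  malvidin-free: 173 × 13/16 = 140.5625
  malvidin-pigmented: 173 × 3/16 = 32.4375
χ² = Σ (O − E)² / E
  malvidin-free: (162 − 140.5625)² / 140.5625 = 3.2695
  malvidin-pigmented: (11 − 32.4375)² / 32.4375 = 14.1678
χ² = 3.2695 + 14.1678 = 17.4373 ≈ 17.437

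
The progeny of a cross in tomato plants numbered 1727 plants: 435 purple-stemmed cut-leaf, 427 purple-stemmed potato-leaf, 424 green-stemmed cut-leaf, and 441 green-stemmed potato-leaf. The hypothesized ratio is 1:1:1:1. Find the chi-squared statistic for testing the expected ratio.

0.414

Expected counts for N = 1727 under a 1:1:1:1 ratio (total parts = 4):
  purple-stemmed cut-leaf: 1727 × 1/4 = 431.75
  purple-stemmed potato-leaf: 1727 × 1/4 = 431.75
  green-stemmed cut-leaf: 1727 × 1/4 = 431.75
  green-stemmed potato-leaf: 1727 × 1/4 = 431.75
χ² = Σ (O − E)² / E
  purple-stemmed cut-leaf: (435 − 431.75)² / 431.75 = 0.0245
  purple-stemmed potato-leaf: (427 − 431.75)² / 431.75 = 0.0523
  green-stemmed cut-leaf: (424 − 431.75)² / 431.75 = 0.1391
  green-stemmed potato-leaf: (441 − 431.75)² / 431.75 = 0.1982
χ² = 0.0245 + 0.0523 + 0.1391 + 0.1982 = 0.4141 ≈ 0.414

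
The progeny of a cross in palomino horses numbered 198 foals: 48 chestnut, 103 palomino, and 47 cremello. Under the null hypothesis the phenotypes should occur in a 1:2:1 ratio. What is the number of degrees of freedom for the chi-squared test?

2

A goodness-of-fit test with 3 phenotype classes has df = 3 − 1 = 2.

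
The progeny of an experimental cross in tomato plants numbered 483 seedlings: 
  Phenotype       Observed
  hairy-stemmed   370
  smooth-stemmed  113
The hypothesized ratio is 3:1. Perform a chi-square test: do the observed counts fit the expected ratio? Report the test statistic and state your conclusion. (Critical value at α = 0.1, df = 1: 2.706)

Under the 3:1 hypothesis (Σ ratio = 4, N = 483):
  hairy-stemmed: 483 × 3/4 = 362.25
  smooth-stemmed: 483 × 1/4 = 120.75
χ² = Σ (O − E)² / E
  hairy-stemmed: (370 − 362.25)² / 362.25 = 0.1658
  smooth-stemmed: (113 − 120.75)² / 120.75 = 0.4974
χ² = 0.1658 + 0.4974 = 0.6632 ≈ 0.663
Degrees of freedom = 2 − 1 = 1; critical value at α = 0.1 is 2.706.
Since 0.663 < 2.706, we fail to reject the null hypothesis — the data are consistent with the 3:1 ratio.

0.663; consistent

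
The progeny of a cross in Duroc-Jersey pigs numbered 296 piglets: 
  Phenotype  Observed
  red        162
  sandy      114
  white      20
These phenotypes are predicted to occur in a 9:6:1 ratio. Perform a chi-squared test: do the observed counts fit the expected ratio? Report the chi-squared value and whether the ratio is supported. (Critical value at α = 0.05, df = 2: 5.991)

0.324; consistent

Under the 9:6:1 hypothesis (Σ ratio = 16, N = 296):
  red: 296 × 9/16 = 166.5
  sandy: 296 × 6/16 = 111
  white: 296 × 1/16 = 18.5
χ² = Σ (O − E)² / E
  red: (162 − 166.5)² / 166.5 = 0.1216
  sandy: (114 − 111)² / 111 = 0.0811
  white: (20 − 18.5)² / 18.5 = 0.1216
χ² = 0.1216 + 0.0811 + 0.1216 = 0.3243 ≈ 0.324
Degrees of freedom = 3 − 1 = 2; critical value at α = 0.05 is 5.991.
Since 0.324 < 5.991, we fail to reject the null hypothesis — the data are consistent with the 9:6:1 ratio.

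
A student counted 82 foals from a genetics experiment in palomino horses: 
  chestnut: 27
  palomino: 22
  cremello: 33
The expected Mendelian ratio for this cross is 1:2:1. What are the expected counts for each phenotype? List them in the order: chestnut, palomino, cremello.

The 1:2:1 ratio has 4 parts, so with N = 82 the expected counts are:
  chestnut: 82 × 1/4 = 20.5
  palomino: 82 × 2/4 = 41
  cremello: 82 × 1/4 = 20.5

20.5, 41, 20.5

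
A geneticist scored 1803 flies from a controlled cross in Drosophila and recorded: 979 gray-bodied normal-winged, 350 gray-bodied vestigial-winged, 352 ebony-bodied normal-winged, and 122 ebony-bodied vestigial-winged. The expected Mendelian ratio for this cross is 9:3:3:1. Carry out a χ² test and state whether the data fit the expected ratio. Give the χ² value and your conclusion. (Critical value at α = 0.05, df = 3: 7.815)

2.987; consistent

Total ratio parts = 16. Expected numbers out of 1803:
  gray-bodied normal-winged: 1803 × 9/16 = 1014.1875
  gray-bodied vestigial-winged: 1803 × 3/16 = 338.0625
  ebony-bodied normal-winged: 1803 × 3/16 = 338.0625
  ebony-bodied vestigial-winged: 1803 × 1/16 = 112.6875
χ² = Σ (O − E)² / E
  gray-bodied normal-winged: (979 − 1014.1875)² / 1014.1875 = 1.2208
  gray-bodied vestigial-winged: (350 − 338.0625)² / 338.0625 = 0.4215
  ebony-bodied normal-winged: (352 − 338.0625)² / 338.0625 = 0.5746
  ebony-bodied vestigial-winged: (122 − 112.6875)² / 112.6875 = 0.7696
χ² = 1.2208 + 0.4215 + 0.5746 + 0.7696 = 2.9865 ≈ 2.987
Degrees of freedom = 4 − 1 = 3; critical value at α = 0.05 is 7.815.
Since 2.987 < 7.815, we fail to reject the null hypothesis — the data are consistent with the 9:3:3:1 ratio.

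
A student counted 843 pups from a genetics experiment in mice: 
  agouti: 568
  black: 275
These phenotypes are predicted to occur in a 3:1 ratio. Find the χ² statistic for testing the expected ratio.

Under the 3:1 hypothesis (Σ ratio = 4, N = 843):
  agouti: 843 × 3/4 = 632.25
  black: 843 × 1/4 = 210.75
χ² = Σ (O − E)² / E
  agouti: (568 − 632.25)² / 632.25 = 6.5292
  black: (275 − 210.75)² / 210.75 = 19.5875
χ² = 6.5292 + 19.5875 = 26.1167 ≈ 26.117

26.117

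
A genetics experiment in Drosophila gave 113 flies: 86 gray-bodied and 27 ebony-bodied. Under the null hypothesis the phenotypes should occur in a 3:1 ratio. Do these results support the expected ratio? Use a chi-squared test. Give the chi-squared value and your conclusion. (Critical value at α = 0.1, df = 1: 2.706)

Total ratio parts = 4. Expected numbers out of 113:
  gray-bodied: 113 × 3/4 = 84.75
  ebony-bodied: 113 × 1/4 = 28.25
χ² = Σ (O − E)² / E
  gray-bodied: (86 − 84.75)² / 84.75 = 0.0184
  ebony-bodied: (27 − 28.25)² / 28.25 = 0.0553
χ² = 0.0184 + 0.0553 = 0.0737 ≈ 0.074
Degrees of freedom = 2 − 1 = 1; critical value at α = 0.1 is 2.706.
Since 0.074 < 2.706, we fail to reject the null hypothesis — the data are consistent with the 3:1 ratio.

0.074; consistent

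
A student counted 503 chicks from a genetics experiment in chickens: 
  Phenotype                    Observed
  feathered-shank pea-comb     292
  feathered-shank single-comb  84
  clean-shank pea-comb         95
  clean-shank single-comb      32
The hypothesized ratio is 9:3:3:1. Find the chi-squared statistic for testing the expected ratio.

1.433

Total ratio parts = 16. Expected numbers out of 503:
  feathered-shank pea-comb: 503 × 9/16 = 282.9375
  feathered-shank single-comb: 503 × 3/16 = 94.3125
  clean-shank pea-comb: 503 × 3/16 = 94.3125
  clean-shank single-comb: 503 × 1/16 = 31.4375
χ² = Σ (O − E)² / E
  feathered-shank pea-comb: (292 − 282.9375)² / 282.9375 = 0.2903
  feathered-shank single-comb: (84 − 94.3125)² / 94.3125 = 1.1276
  clean-shank pea-comb: (95 − 94.3125)² / 94.3125 = 0.0050
  clean-shank single-comb: (32 − 31.4375)² / 31.4375 = 0.0101
χ² = 0.2903 + 1.1276 + 0.0050 + 0.0101 = 1.433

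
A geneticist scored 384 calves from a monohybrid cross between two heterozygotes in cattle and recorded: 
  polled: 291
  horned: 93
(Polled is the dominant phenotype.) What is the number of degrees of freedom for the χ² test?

1

For a monohybrid cross between heterozygotes with complete dominance, the expected phenotypic ratio is 3:1.
A goodness-of-fit test with 2 phenotype classes has df = 2 − 1 = 1.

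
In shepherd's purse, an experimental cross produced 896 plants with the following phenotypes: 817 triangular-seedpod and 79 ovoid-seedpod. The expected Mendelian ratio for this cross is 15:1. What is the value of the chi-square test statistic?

Total ratio parts = 16. Expected numbers out of 896:
  triangular-seedpod: 896 × 15/16 = 840
  ovoid-seedpod: 896 × 1/16 = 56
χ² = Σ (O − E)² / E
  triangular-seedpod: (817 − 840)² / 840 = 0.6298
  ovoid-seedpod: (79 − 56)² / 56 = 9.4464
χ² = 0.6298 + 9.4464 = 10.0762 ≈ 10.076

10.076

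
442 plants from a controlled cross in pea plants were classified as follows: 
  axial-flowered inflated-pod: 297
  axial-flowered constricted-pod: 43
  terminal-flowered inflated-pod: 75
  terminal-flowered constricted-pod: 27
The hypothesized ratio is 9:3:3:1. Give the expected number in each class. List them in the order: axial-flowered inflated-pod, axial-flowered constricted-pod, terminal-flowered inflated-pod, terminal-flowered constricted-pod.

The 9:3:3:1 ratio has 16 parts, so with N = 442 the expected counts are:
  axial-flowered inflated-pod: 442 × 9/16 = 248.625
  axial-flowered constricted-pod: 442 × 3/16 = 82.875
  terminal-flowered inflated-pod: 442 × 3/16 = 82.875
  terminal-flowered constricted-pod: 442 × 1/16 = 27.625

248.625, 82.875, 82.875, 27.625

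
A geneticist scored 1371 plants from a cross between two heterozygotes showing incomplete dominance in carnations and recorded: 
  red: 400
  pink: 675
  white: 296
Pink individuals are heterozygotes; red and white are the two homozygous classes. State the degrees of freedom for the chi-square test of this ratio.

2

With incomplete dominance, a heterozygote × heterozygote cross gives a 1:2:1 phenotypic ratio.
A goodness-of-fit test with 3 phenotype classes has df = 3 − 1 = 2.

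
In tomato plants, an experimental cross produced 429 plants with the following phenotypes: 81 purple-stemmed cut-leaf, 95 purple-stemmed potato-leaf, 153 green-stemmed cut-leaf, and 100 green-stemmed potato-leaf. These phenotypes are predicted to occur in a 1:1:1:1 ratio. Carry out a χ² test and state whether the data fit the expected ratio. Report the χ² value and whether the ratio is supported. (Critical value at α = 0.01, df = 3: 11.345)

Total ratio parts = 4. Expected numbers out of 429:
  purple-stemmed cut-leaf: 429 × 1/4 = 107.25
  purple-stemmed potato-leaf: 429 × 1/4 = 107.25
  green-stemmed cut-leaf: 429 × 1/4 = 107.25
  green-stemmed potato-leaf: 429 × 1/4 = 107.25
χ² = Σ (O − E)² / E
  purple-stemmed cut-leaf: (81 − 107.25)² / 107.25 = 6.4248
  purple-stemmed potato-leaf: (95 − 107.25)² / 107.25 = 1.3992
  green-stemmed cut-leaf: (153 − 107.25)² / 107.25 = 19.5157
  green-stemmed potato-leaf: (100 − 107.25)² / 107.25 = 0.4901
χ² = 6.4248 + 1.3992 + 19.5157 + 0.4901 = 27.8298 ≈ 27.830
Degrees of freedom = 4 − 1 = 3; critical value at α = 0.01 is 11.345.
Since 27.830 > 11.345, we reject the null hypothesis — the data do not fit the 1:1:1:1 ratio.

27.830; not consistent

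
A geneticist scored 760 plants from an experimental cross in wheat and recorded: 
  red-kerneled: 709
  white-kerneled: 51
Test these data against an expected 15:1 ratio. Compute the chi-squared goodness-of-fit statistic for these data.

Expected counts for N = 760 under a 15:1 ratio (total parts = 16):
  red-kerneled: 760 × 15/16 = 712.5
  white-kerneled: 760 × 1/16 = 47.5
χ² = Σ (O − E)² / E
  red-kerneled: (709 − 712.5)² / 712.5 = 0.0172
  white-kerneled: (51 − 47.5)² / 47.5 = 0.2579
χ² = 0.0172 + 0.2579 = 0.2751 ≈ 0.275

0.275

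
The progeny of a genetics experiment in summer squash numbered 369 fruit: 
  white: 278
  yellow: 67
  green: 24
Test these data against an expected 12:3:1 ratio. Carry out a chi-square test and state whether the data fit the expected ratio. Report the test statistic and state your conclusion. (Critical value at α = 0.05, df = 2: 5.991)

0.113; consistent

Under the 12:3:1 hypothesis (Σ ratio = 16, N = 369):
  white: 369 × 12/16 = 276.75
  yellow: 369 × 3/16 = 69.1875
  green: 369 × 1/16 = 23.0625
χ² = Σ (O − E)² / E
  white: (278 − 276.75)² / 276.75 = 0.0056
  yellow: (67 − 69.1875)² / 69.1875 = 0.0692
  green: (24 − 23.0625)² / 23.0625 = 0.0381
χ² = 0.0056 + 0.0692 + 0.0381 = 0.1129 ≈ 0.113
Degrees of freedom = 3 − 1 = 2; critical value at α = 0.05 is 5.991.
Since 0.113 < 5.991, we fail to reject the null hypothesis — the data are consistent with the 12:3:1 ratio.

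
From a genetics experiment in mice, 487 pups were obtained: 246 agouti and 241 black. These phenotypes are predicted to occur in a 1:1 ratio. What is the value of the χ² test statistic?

0.051

Total ratio parts = 2. Expected numbers out of 487:
  agouti: 487 × 1/2 = 243.5
  black: 487 × 1/2 = 243.5
χ² = Σ (O − E)² / E
  agouti: (246 − 243.5)² / 243.5 = 0.0257
  black: (241 − 243.5)² / 243.5 = 0.0257
χ² = 0.0257 + 0.0257 = 0.0514 ≈ 0.051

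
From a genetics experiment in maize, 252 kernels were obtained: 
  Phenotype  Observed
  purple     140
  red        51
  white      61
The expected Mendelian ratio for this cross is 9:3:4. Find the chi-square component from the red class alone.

0.298

Under the 9:3:4 hypothesis (Σ ratio = 16, N = 252):
  purple: 252 × 9/16 = 141.75
  red: 252 × 3/16 = 47.25
  white: 252 × 4/16 = 63
Contribution of red: (51 − 47.25)² / 47.25 = 0.2976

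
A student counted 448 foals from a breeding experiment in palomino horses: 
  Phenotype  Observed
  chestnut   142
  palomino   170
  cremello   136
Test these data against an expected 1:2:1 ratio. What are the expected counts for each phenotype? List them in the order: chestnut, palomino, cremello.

Expected counts for N = 448 under a 1:2:1 ratio (total parts = 4):
  chestnut: 448 × 1/4 = 112
  palomino: 448 × 2/4 = 224
  cremello: 448 × 1/4 = 112

112, 224, 112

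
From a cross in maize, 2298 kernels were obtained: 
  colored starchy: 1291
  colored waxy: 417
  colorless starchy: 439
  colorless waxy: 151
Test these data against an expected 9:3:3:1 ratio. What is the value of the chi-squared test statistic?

The 9:3:3:1 ratio has 16 parts, so with N = 2298 the expected counts are:
  colored starchy: 2298 × 9/16 = 1292.625
  colored waxy: 2298 × 3/16 = 430.875
  colorless starchy: 2298 × 3/16 = 430.875
  colorless waxy: 2298 × 1/16 = 143.625
χ² = Σ (O − E)² / E
  colored starchy: (1291 − 1292.625)² / 1292.625 = 0.0020
  colored waxy: (417 − 430.875)² / 430.875 = 0.4468
  colorless starchy: (439 − 430.875)² / 430.875 = 0.1532
  colorless waxy: (151 − 143.625)² / 143.625 = 0.3787
χ² = 0.0020 + 0.4468 + 0.1532 + 0.3787 = 0.9807 ≈ 0.981

0.981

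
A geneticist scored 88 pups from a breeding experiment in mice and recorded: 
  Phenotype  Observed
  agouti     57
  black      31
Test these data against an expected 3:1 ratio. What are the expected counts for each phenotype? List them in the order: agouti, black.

Total ratio parts = 4. Expected numbers out of 88:
  agouti: 88 × 3/4 = 66
  black: 88 × 1/4 = 22

66, 22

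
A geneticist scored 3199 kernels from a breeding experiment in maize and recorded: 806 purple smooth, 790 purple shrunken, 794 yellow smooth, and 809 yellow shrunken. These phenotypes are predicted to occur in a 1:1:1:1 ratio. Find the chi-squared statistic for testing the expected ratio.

Total ratio parts = 4. Expected numbers out of 3199:
  purple smooth: 3199 × 1/4 = 799.75
  purple shrunken: 3199 × 1/4 = 799.75
  yellow smooth: 3199 × 1/4 = 799.75
  yellow shrunken: 3199 × 1/4 = 799.75
χ² = Σ (O − E)² / E
  purple smooth: (806 − 799.75)² / 799.75 = 0.0488
  purple shrunken: (790 − 799.75)² / 799.75 = 0.1189
  yellow smooth: (794 − 799.75)² / 799.75 = 0.0413
  yellow shrunken: (809 − 799.75)² / 799.75 = 0.1070
χ² = 0.0488 + 0.1189 + 0.0413 + 0.1070 = 0.316

0.316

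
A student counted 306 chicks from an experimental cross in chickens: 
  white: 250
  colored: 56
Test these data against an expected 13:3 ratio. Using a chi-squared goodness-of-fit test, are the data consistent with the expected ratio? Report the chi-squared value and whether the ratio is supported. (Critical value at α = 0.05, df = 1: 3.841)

0.041; consistent

Under the 13:3 hypothesis (Σ ratio = 16, N = 306):
  white: 306 × 13/16 = 248.625
  colored: 306 × 3/16 = 57.375
χ² = Σ (O − E)² / E
  white: (250 − 248.625)² / 248.625 = 0.0076
  colored: (56 − 57.375)² / 57.375 = 0.0330
χ² = 0.0076 + 0.0330 = 0.0406 ≈ 0.041
Degrees of freedom = 2 − 1 = 1; critical value at α = 0.05 is 3.841.
Since 0.041 < 3.841, we fail to reject the null hypothesis — the data are consistent with the 13:3 ratio.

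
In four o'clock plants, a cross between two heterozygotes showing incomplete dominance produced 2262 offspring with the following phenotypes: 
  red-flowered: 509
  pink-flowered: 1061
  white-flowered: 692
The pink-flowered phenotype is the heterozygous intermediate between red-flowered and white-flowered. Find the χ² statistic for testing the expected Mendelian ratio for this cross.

38.275

With incomplete dominance, a heterozygote × heterozygote cross gives a 1:2:1 phenotypic ratio.
Expected counts for N = 2262 under a 1:2:1 ratio (total parts = 4):
  red-flowered: 2262 × 1/4 = 565.5
  pink-flowered: 2262 × 2/4 = 1131
  white-flowered: 2262 × 1/4 = 565.5
χ² = Σ (O − E)² / E
  red-flowered: (509 − 565.5)² / 565.5 = 5.6450
  pink-flowered: (1061 − 1131)² / 1131 = 4.3324
  white-flowered: (692 − 565.5)² / 565.5 = 28.2975
χ² = 5.6450 + 4.3324 + 28.2975 = 38.2749 ≈ 38.275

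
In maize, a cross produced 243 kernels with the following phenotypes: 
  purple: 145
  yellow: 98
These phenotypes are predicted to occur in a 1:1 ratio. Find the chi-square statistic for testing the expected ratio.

The 1:1 ratio has 2 parts, so with N = 243 the expected counts are:
  purple: 243 × 1/2 = 121.5
  yellow: 243 × 1/2 = 121.5
χ² = Σ (O − E)² / E
  purple: (145 − 121.5)² / 121.5 = 4.5453
  yellow: (98 − 121.5)² / 121.5 = 4.5453
χ² = 4.5453 + 4.5453 = 9.0906 ≈ 9.091

9.091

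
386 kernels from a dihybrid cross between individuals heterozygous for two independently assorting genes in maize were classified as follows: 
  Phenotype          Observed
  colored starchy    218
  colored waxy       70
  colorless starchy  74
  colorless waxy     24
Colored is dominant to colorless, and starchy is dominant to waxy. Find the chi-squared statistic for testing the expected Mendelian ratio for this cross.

A dihybrid F₂ with independent assortment and complete dominance at both loci gives a 9:3:3:1 phenotypic ratio.
Under the 9:3:3:1 hypothesis (Σ ratio = 16, N = 386):
  colored starchy: 386 × 9/16 = 217.125
  colored waxy: 386 × 3/16 = 72.375
  colorless starchy: 386 × 3/16 = 72.375
  colorless waxy: 386 × 1/16 = 24.125
χ² = Σ (O − E)² / E
  colored starchy: (218 − 217.125)² / 217.125 = 0.0035
  colored waxy: (70 − 72.375)² / 72.375 = 0.0779
  colorless starchy: (74 − 72.375)² / 72.375 = 0.0365
  colorless waxy: (24 − 24.125)² / 24.125 = 0.0006
χ² = 0.0035 + 0.0779 + 0.0365 + 0.0006 = 0.1185 ≈ 0.119

0.119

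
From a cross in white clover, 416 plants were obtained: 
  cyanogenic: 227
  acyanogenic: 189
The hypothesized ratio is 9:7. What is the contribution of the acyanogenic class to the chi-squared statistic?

Under the 9:7 hypothesis (Σ ratio = 16, N = 416):
  cyanogenic: 416 × 9/16 = 234
  acyanogenic: 416 × 7/16 = 182
Contribution of acyanogenic: (189 − 182)² / 182 = 0.2692

0.269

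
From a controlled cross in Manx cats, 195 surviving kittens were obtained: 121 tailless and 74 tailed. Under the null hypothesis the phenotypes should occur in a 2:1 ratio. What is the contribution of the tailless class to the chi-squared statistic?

0.623

Under the 2:1 hypothesis (Σ ratio = 3, N = 195):
  tailless: 195 × 2/3 = 130
  tailed: 195 × 1/3 = 65
Contribution of tailless: (121 − 130)² / 130 = 0.6231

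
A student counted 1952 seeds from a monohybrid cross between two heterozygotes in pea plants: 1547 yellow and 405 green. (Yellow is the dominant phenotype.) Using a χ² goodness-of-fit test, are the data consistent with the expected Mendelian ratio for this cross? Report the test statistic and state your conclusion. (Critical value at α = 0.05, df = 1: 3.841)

For a monohybrid cross between heterozygotes with complete dominance, the expected phenotypic ratio is 3:1.
Total ratio parts = 4. Expected numbers out of 1952:
  yellow: 1952 × 3/4 = 1464
  green: 1952 × 1/4 = 488
χ² = Σ (O − E)² / E
  yellow: (1547 − 1464)² / 1464 = 4.7056
  green: (405 − 488)² / 488 = 14.1168
χ² = 4.7056 + 14.1168 = 18.8224 ≈ 18.822
Degrees of freedom = 2 − 1 = 1; critical value at α = 0.05 is 3.841.
Since 18.822 > 3.841, we reject the null hypothesis — the data do not fit the 3:1 ratio.

18.822; not consistent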